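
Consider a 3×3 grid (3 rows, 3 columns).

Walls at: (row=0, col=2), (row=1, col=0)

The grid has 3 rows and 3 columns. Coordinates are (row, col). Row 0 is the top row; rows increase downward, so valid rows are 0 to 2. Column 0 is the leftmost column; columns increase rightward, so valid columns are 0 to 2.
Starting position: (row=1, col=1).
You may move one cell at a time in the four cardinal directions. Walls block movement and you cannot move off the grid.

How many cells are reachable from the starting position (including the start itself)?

Answer: Reachable cells: 7

Derivation:
BFS flood-fill from (row=1, col=1):
  Distance 0: (row=1, col=1)
  Distance 1: (row=0, col=1), (row=1, col=2), (row=2, col=1)
  Distance 2: (row=0, col=0), (row=2, col=0), (row=2, col=2)
Total reachable: 7 (grid has 7 open cells total)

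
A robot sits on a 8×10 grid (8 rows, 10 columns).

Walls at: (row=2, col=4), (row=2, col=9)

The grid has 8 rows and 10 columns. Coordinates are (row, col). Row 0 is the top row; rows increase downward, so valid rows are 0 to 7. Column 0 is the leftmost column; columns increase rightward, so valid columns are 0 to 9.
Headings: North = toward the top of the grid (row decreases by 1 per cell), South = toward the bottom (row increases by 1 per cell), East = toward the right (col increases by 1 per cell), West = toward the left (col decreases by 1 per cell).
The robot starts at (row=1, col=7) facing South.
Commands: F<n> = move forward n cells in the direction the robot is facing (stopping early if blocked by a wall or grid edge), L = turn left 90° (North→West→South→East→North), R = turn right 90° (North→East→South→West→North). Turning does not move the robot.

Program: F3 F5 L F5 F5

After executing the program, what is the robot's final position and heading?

Start: (row=1, col=7), facing South
  F3: move forward 3, now at (row=4, col=7)
  F5: move forward 3/5 (blocked), now at (row=7, col=7)
  L: turn left, now facing East
  F5: move forward 2/5 (blocked), now at (row=7, col=9)
  F5: move forward 0/5 (blocked), now at (row=7, col=9)
Final: (row=7, col=9), facing East

Answer: Final position: (row=7, col=9), facing East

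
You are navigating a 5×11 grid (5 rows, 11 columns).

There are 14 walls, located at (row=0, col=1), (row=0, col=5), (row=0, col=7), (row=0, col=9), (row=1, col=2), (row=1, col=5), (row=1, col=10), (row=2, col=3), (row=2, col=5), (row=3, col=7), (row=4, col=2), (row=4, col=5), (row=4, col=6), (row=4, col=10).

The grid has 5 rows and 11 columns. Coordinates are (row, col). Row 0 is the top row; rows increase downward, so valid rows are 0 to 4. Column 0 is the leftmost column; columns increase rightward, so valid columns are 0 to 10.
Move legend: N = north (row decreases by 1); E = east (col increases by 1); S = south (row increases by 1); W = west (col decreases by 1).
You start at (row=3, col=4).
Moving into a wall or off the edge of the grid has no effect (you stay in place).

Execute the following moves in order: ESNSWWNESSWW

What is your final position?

Start: (row=3, col=4)
  E (east): (row=3, col=4) -> (row=3, col=5)
  S (south): blocked, stay at (row=3, col=5)
  N (north): blocked, stay at (row=3, col=5)
  S (south): blocked, stay at (row=3, col=5)
  W (west): (row=3, col=5) -> (row=3, col=4)
  W (west): (row=3, col=4) -> (row=3, col=3)
  N (north): blocked, stay at (row=3, col=3)
  E (east): (row=3, col=3) -> (row=3, col=4)
  S (south): (row=3, col=4) -> (row=4, col=4)
  S (south): blocked, stay at (row=4, col=4)
  W (west): (row=4, col=4) -> (row=4, col=3)
  W (west): blocked, stay at (row=4, col=3)
Final: (row=4, col=3)

Answer: Final position: (row=4, col=3)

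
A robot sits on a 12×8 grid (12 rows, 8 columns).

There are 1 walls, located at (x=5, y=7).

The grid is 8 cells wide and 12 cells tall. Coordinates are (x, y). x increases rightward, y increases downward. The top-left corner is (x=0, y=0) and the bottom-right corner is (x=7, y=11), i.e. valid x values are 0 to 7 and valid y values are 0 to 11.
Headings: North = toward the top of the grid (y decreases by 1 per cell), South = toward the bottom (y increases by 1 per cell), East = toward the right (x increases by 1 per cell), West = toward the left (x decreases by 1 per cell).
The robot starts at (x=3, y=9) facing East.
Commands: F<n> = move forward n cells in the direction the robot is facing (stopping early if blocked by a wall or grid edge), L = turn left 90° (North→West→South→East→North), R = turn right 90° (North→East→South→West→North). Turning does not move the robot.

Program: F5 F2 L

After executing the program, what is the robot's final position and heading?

Answer: Final position: (x=7, y=9), facing North

Derivation:
Start: (x=3, y=9), facing East
  F5: move forward 4/5 (blocked), now at (x=7, y=9)
  F2: move forward 0/2 (blocked), now at (x=7, y=9)
  L: turn left, now facing North
Final: (x=7, y=9), facing North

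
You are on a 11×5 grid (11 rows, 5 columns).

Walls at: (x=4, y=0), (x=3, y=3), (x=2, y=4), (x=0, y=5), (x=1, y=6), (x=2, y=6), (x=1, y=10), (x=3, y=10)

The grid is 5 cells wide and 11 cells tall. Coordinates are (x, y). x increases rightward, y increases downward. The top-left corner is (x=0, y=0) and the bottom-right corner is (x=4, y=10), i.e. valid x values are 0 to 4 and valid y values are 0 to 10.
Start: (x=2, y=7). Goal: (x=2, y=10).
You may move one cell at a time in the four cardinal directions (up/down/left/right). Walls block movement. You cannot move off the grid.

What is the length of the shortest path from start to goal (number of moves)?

Answer: Shortest path length: 3

Derivation:
BFS from (x=2, y=7) until reaching (x=2, y=10):
  Distance 0: (x=2, y=7)
  Distance 1: (x=1, y=7), (x=3, y=7), (x=2, y=8)
  Distance 2: (x=3, y=6), (x=0, y=7), (x=4, y=7), (x=1, y=8), (x=3, y=8), (x=2, y=9)
  Distance 3: (x=3, y=5), (x=0, y=6), (x=4, y=6), (x=0, y=8), (x=4, y=8), (x=1, y=9), (x=3, y=9), (x=2, y=10)  <- goal reached here
One shortest path (3 moves): (x=2, y=7) -> (x=2, y=8) -> (x=2, y=9) -> (x=2, y=10)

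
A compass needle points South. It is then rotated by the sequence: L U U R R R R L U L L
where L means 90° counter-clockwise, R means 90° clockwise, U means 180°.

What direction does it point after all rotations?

Start: South
  L (left (90° counter-clockwise)) -> East
  U (U-turn (180°)) -> West
  U (U-turn (180°)) -> East
  R (right (90° clockwise)) -> South
  R (right (90° clockwise)) -> West
  R (right (90° clockwise)) -> North
  R (right (90° clockwise)) -> East
  L (left (90° counter-clockwise)) -> North
  U (U-turn (180°)) -> South
  L (left (90° counter-clockwise)) -> East
  L (left (90° counter-clockwise)) -> North
Final: North

Answer: Final heading: North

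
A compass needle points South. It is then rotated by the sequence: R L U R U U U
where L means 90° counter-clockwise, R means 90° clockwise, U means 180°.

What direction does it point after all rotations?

Answer: Final heading: West

Derivation:
Start: South
  R (right (90° clockwise)) -> West
  L (left (90° counter-clockwise)) -> South
  U (U-turn (180°)) -> North
  R (right (90° clockwise)) -> East
  U (U-turn (180°)) -> West
  U (U-turn (180°)) -> East
  U (U-turn (180°)) -> West
Final: West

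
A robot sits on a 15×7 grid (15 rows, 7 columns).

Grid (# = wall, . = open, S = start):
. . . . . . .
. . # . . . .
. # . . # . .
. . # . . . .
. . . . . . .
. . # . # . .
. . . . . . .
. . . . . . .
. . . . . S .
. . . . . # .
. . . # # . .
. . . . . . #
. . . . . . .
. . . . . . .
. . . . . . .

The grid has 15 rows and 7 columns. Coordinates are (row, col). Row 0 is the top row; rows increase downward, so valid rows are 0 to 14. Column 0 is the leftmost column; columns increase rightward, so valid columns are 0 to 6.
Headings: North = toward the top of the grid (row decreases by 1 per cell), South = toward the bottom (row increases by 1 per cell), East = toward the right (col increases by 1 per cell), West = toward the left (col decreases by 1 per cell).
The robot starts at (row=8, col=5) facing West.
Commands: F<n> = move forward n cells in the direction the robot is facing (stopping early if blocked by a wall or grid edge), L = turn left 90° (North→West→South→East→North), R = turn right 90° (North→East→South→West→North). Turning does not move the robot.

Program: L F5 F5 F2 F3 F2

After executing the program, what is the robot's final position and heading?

Answer: Final position: (row=8, col=5), facing South

Derivation:
Start: (row=8, col=5), facing West
  L: turn left, now facing South
  F5: move forward 0/5 (blocked), now at (row=8, col=5)
  F5: move forward 0/5 (blocked), now at (row=8, col=5)
  F2: move forward 0/2 (blocked), now at (row=8, col=5)
  F3: move forward 0/3 (blocked), now at (row=8, col=5)
  F2: move forward 0/2 (blocked), now at (row=8, col=5)
Final: (row=8, col=5), facing South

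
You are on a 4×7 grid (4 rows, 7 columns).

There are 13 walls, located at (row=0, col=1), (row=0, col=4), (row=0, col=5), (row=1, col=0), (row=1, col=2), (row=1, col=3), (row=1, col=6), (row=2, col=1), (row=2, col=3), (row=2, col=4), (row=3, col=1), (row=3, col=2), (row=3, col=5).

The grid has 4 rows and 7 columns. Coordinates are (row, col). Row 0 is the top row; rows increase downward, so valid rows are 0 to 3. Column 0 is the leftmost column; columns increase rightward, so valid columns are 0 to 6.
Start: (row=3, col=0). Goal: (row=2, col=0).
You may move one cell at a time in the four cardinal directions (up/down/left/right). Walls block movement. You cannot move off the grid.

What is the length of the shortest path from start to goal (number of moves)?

BFS from (row=3, col=0) until reaching (row=2, col=0):
  Distance 0: (row=3, col=0)
  Distance 1: (row=2, col=0)  <- goal reached here
One shortest path (1 moves): (row=3, col=0) -> (row=2, col=0)

Answer: Shortest path length: 1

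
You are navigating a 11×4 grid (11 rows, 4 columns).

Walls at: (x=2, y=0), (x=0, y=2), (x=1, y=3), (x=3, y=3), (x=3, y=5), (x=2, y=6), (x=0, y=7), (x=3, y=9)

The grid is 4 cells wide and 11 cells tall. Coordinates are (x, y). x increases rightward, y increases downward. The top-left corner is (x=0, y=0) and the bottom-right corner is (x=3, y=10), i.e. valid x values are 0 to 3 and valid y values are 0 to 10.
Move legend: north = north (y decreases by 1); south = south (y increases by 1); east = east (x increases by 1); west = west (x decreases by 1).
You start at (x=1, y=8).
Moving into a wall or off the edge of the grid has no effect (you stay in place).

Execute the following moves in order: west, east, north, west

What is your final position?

Start: (x=1, y=8)
  west (west): (x=1, y=8) -> (x=0, y=8)
  east (east): (x=0, y=8) -> (x=1, y=8)
  north (north): (x=1, y=8) -> (x=1, y=7)
  west (west): blocked, stay at (x=1, y=7)
Final: (x=1, y=7)

Answer: Final position: (x=1, y=7)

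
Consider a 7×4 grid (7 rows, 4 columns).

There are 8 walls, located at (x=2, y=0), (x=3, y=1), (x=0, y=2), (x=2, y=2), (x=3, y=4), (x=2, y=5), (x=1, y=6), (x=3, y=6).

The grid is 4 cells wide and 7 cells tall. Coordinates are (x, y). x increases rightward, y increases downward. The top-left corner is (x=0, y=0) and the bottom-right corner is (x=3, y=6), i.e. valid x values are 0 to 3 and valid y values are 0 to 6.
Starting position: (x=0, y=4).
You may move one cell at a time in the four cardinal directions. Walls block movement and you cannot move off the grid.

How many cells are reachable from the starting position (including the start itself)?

Answer: Reachable cells: 17

Derivation:
BFS flood-fill from (x=0, y=4):
  Distance 0: (x=0, y=4)
  Distance 1: (x=0, y=3), (x=1, y=4), (x=0, y=5)
  Distance 2: (x=1, y=3), (x=2, y=4), (x=1, y=5), (x=0, y=6)
  Distance 3: (x=1, y=2), (x=2, y=3)
  Distance 4: (x=1, y=1), (x=3, y=3)
  Distance 5: (x=1, y=0), (x=0, y=1), (x=2, y=1), (x=3, y=2)
  Distance 6: (x=0, y=0)
Total reachable: 17 (grid has 20 open cells total)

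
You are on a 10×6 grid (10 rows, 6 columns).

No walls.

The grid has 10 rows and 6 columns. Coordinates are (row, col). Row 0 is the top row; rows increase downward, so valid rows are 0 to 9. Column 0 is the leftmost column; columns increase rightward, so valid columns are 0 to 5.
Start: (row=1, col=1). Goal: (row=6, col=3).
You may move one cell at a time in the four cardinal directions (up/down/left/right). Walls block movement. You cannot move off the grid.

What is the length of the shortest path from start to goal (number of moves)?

BFS from (row=1, col=1) until reaching (row=6, col=3):
  Distance 0: (row=1, col=1)
  Distance 1: (row=0, col=1), (row=1, col=0), (row=1, col=2), (row=2, col=1)
  Distance 2: (row=0, col=0), (row=0, col=2), (row=1, col=3), (row=2, col=0), (row=2, col=2), (row=3, col=1)
  Distance 3: (row=0, col=3), (row=1, col=4), (row=2, col=3), (row=3, col=0), (row=3, col=2), (row=4, col=1)
  Distance 4: (row=0, col=4), (row=1, col=5), (row=2, col=4), (row=3, col=3), (row=4, col=0), (row=4, col=2), (row=5, col=1)
  Distance 5: (row=0, col=5), (row=2, col=5), (row=3, col=4), (row=4, col=3), (row=5, col=0), (row=5, col=2), (row=6, col=1)
  Distance 6: (row=3, col=5), (row=4, col=4), (row=5, col=3), (row=6, col=0), (row=6, col=2), (row=7, col=1)
  Distance 7: (row=4, col=5), (row=5, col=4), (row=6, col=3), (row=7, col=0), (row=7, col=2), (row=8, col=1)  <- goal reached here
One shortest path (7 moves): (row=1, col=1) -> (row=1, col=2) -> (row=1, col=3) -> (row=2, col=3) -> (row=3, col=3) -> (row=4, col=3) -> (row=5, col=3) -> (row=6, col=3)

Answer: Shortest path length: 7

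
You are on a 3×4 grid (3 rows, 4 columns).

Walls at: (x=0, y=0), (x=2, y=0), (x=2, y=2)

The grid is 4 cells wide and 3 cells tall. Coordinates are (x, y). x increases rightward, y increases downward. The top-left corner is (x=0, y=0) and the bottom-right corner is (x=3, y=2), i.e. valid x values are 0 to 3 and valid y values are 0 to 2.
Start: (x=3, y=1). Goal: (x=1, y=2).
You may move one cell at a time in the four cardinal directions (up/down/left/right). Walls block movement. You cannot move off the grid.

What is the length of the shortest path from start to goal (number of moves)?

BFS from (x=3, y=1) until reaching (x=1, y=2):
  Distance 0: (x=3, y=1)
  Distance 1: (x=3, y=0), (x=2, y=1), (x=3, y=2)
  Distance 2: (x=1, y=1)
  Distance 3: (x=1, y=0), (x=0, y=1), (x=1, y=2)  <- goal reached here
One shortest path (3 moves): (x=3, y=1) -> (x=2, y=1) -> (x=1, y=1) -> (x=1, y=2)

Answer: Shortest path length: 3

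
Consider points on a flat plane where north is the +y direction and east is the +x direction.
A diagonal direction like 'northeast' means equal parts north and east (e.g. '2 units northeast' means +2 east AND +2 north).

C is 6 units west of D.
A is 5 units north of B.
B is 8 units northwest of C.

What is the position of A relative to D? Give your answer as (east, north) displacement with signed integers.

Answer: A is at (east=-14, north=13) relative to D.

Derivation:
Place D at the origin (east=0, north=0).
  C is 6 units west of D: delta (east=-6, north=+0); C at (east=-6, north=0).
  B is 8 units northwest of C: delta (east=-8, north=+8); B at (east=-14, north=8).
  A is 5 units north of B: delta (east=+0, north=+5); A at (east=-14, north=13).
Therefore A relative to D: (east=-14, north=13).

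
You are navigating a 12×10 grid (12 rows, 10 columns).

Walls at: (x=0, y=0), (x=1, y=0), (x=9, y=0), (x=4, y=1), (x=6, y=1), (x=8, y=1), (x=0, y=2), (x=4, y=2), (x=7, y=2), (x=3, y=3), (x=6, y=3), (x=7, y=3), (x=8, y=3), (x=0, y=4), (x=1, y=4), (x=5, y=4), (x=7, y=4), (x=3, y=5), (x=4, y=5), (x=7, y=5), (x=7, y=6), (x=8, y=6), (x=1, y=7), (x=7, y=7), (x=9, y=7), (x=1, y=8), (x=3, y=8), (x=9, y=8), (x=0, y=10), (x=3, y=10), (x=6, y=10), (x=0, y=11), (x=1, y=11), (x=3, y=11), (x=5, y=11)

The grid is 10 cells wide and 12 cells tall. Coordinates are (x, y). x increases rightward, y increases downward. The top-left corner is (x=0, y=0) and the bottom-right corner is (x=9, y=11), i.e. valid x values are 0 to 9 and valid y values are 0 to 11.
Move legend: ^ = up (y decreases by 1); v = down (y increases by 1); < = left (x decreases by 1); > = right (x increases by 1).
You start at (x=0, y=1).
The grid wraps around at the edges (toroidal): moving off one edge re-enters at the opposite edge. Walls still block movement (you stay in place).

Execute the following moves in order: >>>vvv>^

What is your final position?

Start: (x=0, y=1)
  > (right): (x=0, y=1) -> (x=1, y=1)
  > (right): (x=1, y=1) -> (x=2, y=1)
  > (right): (x=2, y=1) -> (x=3, y=1)
  v (down): (x=3, y=1) -> (x=3, y=2)
  v (down): blocked, stay at (x=3, y=2)
  v (down): blocked, stay at (x=3, y=2)
  > (right): blocked, stay at (x=3, y=2)
  ^ (up): (x=3, y=2) -> (x=3, y=1)
Final: (x=3, y=1)

Answer: Final position: (x=3, y=1)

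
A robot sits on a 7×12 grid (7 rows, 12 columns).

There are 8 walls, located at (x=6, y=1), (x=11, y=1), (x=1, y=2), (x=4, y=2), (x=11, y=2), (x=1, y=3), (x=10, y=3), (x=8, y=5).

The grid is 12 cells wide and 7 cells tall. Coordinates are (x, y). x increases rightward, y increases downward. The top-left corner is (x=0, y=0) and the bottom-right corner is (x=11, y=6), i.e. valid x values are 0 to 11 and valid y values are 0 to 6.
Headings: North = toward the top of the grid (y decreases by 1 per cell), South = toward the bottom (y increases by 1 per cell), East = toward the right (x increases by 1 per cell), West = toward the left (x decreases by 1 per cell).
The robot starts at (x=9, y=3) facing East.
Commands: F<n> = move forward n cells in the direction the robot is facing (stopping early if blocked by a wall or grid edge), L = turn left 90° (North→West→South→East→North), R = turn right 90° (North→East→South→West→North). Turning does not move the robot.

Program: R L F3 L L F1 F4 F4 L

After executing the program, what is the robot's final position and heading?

Answer: Final position: (x=2, y=3), facing South

Derivation:
Start: (x=9, y=3), facing East
  R: turn right, now facing South
  L: turn left, now facing East
  F3: move forward 0/3 (blocked), now at (x=9, y=3)
  L: turn left, now facing North
  L: turn left, now facing West
  F1: move forward 1, now at (x=8, y=3)
  F4: move forward 4, now at (x=4, y=3)
  F4: move forward 2/4 (blocked), now at (x=2, y=3)
  L: turn left, now facing South
Final: (x=2, y=3), facing South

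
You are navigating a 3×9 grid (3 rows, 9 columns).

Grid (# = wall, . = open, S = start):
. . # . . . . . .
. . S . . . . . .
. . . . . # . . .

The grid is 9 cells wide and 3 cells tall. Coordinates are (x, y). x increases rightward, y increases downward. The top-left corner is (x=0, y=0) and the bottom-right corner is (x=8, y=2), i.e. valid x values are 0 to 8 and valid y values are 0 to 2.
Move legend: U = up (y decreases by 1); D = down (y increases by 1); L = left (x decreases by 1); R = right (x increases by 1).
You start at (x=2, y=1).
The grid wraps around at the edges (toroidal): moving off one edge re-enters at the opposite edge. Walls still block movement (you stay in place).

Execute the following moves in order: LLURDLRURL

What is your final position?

Start: (x=2, y=1)
  L (left): (x=2, y=1) -> (x=1, y=1)
  L (left): (x=1, y=1) -> (x=0, y=1)
  U (up): (x=0, y=1) -> (x=0, y=0)
  R (right): (x=0, y=0) -> (x=1, y=0)
  D (down): (x=1, y=0) -> (x=1, y=1)
  L (left): (x=1, y=1) -> (x=0, y=1)
  R (right): (x=0, y=1) -> (x=1, y=1)
  U (up): (x=1, y=1) -> (x=1, y=0)
  R (right): blocked, stay at (x=1, y=0)
  L (left): (x=1, y=0) -> (x=0, y=0)
Final: (x=0, y=0)

Answer: Final position: (x=0, y=0)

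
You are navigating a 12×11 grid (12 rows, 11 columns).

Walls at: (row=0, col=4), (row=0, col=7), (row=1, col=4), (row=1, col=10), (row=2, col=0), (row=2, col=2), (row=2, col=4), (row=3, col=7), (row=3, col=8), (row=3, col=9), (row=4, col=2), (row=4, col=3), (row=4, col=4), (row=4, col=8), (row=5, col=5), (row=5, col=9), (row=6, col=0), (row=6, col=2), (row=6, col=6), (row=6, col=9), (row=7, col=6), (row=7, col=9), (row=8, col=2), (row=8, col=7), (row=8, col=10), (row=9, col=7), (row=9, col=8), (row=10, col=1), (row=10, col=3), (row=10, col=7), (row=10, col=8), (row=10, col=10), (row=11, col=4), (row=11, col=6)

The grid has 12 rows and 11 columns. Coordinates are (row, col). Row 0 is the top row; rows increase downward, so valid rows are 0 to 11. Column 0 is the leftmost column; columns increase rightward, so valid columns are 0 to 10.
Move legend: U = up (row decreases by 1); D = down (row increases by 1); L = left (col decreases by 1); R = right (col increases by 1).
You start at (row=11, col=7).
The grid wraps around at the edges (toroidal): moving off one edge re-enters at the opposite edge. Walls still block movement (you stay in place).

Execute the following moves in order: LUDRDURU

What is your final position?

Start: (row=11, col=7)
  L (left): blocked, stay at (row=11, col=7)
  U (up): blocked, stay at (row=11, col=7)
  D (down): blocked, stay at (row=11, col=7)
  R (right): (row=11, col=7) -> (row=11, col=8)
  D (down): (row=11, col=8) -> (row=0, col=8)
  U (up): (row=0, col=8) -> (row=11, col=8)
  R (right): (row=11, col=8) -> (row=11, col=9)
  U (up): (row=11, col=9) -> (row=10, col=9)
Final: (row=10, col=9)

Answer: Final position: (row=10, col=9)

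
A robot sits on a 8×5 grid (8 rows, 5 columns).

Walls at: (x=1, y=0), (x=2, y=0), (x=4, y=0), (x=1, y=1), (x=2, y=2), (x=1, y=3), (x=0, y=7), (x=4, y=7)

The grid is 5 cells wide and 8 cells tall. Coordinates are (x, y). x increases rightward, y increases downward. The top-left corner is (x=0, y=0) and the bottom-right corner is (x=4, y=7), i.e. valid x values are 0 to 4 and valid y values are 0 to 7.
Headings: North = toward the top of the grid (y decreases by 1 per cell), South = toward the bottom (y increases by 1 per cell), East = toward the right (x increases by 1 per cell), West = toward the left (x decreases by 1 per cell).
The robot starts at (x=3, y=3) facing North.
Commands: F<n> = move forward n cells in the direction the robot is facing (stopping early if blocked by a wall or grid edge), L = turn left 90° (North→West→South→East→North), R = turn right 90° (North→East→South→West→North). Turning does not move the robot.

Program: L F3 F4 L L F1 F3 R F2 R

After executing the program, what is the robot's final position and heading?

Answer: Final position: (x=4, y=5), facing West

Derivation:
Start: (x=3, y=3), facing North
  L: turn left, now facing West
  F3: move forward 1/3 (blocked), now at (x=2, y=3)
  F4: move forward 0/4 (blocked), now at (x=2, y=3)
  L: turn left, now facing South
  L: turn left, now facing East
  F1: move forward 1, now at (x=3, y=3)
  F3: move forward 1/3 (blocked), now at (x=4, y=3)
  R: turn right, now facing South
  F2: move forward 2, now at (x=4, y=5)
  R: turn right, now facing West
Final: (x=4, y=5), facing West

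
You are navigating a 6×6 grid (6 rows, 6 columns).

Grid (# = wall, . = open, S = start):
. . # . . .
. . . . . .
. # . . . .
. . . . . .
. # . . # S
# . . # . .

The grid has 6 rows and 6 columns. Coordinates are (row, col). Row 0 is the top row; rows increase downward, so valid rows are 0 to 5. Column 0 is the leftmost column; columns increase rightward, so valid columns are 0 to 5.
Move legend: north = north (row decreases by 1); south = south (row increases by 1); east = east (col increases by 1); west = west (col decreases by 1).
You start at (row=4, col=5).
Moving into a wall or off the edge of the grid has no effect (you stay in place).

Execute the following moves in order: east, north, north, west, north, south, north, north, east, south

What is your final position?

Start: (row=4, col=5)
  east (east): blocked, stay at (row=4, col=5)
  north (north): (row=4, col=5) -> (row=3, col=5)
  north (north): (row=3, col=5) -> (row=2, col=5)
  west (west): (row=2, col=5) -> (row=2, col=4)
  north (north): (row=2, col=4) -> (row=1, col=4)
  south (south): (row=1, col=4) -> (row=2, col=4)
  north (north): (row=2, col=4) -> (row=1, col=4)
  north (north): (row=1, col=4) -> (row=0, col=4)
  east (east): (row=0, col=4) -> (row=0, col=5)
  south (south): (row=0, col=5) -> (row=1, col=5)
Final: (row=1, col=5)

Answer: Final position: (row=1, col=5)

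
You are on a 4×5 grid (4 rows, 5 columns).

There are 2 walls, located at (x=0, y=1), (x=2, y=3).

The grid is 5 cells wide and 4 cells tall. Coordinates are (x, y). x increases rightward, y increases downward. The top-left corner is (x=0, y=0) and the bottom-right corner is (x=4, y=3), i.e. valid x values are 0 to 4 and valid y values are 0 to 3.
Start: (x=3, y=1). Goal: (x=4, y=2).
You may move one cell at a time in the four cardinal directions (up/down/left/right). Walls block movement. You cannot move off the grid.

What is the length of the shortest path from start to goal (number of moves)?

Answer: Shortest path length: 2

Derivation:
BFS from (x=3, y=1) until reaching (x=4, y=2):
  Distance 0: (x=3, y=1)
  Distance 1: (x=3, y=0), (x=2, y=1), (x=4, y=1), (x=3, y=2)
  Distance 2: (x=2, y=0), (x=4, y=0), (x=1, y=1), (x=2, y=2), (x=4, y=2), (x=3, y=3)  <- goal reached here
One shortest path (2 moves): (x=3, y=1) -> (x=4, y=1) -> (x=4, y=2)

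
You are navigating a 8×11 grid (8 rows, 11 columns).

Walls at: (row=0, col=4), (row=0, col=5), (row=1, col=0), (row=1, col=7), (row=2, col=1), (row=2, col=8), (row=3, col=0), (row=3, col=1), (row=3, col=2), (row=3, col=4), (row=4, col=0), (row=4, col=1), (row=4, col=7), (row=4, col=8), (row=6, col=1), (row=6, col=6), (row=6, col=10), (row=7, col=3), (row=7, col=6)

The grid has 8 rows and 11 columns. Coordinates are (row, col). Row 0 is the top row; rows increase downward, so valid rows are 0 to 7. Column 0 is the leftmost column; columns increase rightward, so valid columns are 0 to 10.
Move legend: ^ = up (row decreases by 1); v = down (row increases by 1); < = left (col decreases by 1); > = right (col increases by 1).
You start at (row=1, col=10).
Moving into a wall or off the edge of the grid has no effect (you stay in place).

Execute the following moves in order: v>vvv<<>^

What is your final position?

Answer: Final position: (row=4, col=9)

Derivation:
Start: (row=1, col=10)
  v (down): (row=1, col=10) -> (row=2, col=10)
  > (right): blocked, stay at (row=2, col=10)
  v (down): (row=2, col=10) -> (row=3, col=10)
  v (down): (row=3, col=10) -> (row=4, col=10)
  v (down): (row=4, col=10) -> (row=5, col=10)
  < (left): (row=5, col=10) -> (row=5, col=9)
  < (left): (row=5, col=9) -> (row=5, col=8)
  > (right): (row=5, col=8) -> (row=5, col=9)
  ^ (up): (row=5, col=9) -> (row=4, col=9)
Final: (row=4, col=9)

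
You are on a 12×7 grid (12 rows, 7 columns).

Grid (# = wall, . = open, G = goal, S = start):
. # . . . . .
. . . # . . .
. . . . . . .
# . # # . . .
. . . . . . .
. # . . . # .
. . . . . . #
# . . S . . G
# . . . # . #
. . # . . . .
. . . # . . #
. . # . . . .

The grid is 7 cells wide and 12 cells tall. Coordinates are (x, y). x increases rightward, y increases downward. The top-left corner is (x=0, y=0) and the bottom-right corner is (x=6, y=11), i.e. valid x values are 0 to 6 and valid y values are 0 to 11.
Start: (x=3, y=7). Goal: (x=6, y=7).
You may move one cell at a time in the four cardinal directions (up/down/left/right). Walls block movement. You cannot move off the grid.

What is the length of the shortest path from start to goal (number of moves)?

Answer: Shortest path length: 3

Derivation:
BFS from (x=3, y=7) until reaching (x=6, y=7):
  Distance 0: (x=3, y=7)
  Distance 1: (x=3, y=6), (x=2, y=7), (x=4, y=7), (x=3, y=8)
  Distance 2: (x=3, y=5), (x=2, y=6), (x=4, y=6), (x=1, y=7), (x=5, y=7), (x=2, y=8), (x=3, y=9)
  Distance 3: (x=3, y=4), (x=2, y=5), (x=4, y=5), (x=1, y=6), (x=5, y=6), (x=6, y=7), (x=1, y=8), (x=5, y=8), (x=4, y=9)  <- goal reached here
One shortest path (3 moves): (x=3, y=7) -> (x=4, y=7) -> (x=5, y=7) -> (x=6, y=7)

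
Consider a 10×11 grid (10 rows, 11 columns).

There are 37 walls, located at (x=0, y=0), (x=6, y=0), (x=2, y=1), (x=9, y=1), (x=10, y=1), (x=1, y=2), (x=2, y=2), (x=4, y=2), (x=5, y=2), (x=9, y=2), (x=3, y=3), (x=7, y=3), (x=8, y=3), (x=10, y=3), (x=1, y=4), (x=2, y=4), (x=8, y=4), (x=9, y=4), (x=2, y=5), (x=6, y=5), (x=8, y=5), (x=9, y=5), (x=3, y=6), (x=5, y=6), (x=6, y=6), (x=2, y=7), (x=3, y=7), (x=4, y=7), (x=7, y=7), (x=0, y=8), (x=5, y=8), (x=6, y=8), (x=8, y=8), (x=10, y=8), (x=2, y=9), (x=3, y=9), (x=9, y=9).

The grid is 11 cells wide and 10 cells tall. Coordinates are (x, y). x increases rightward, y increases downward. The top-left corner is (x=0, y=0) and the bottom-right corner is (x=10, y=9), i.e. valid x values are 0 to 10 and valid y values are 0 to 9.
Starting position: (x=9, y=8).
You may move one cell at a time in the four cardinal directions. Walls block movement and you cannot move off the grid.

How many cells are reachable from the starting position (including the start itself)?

Answer: Reachable cells: 68

Derivation:
BFS flood-fill from (x=9, y=8):
  Distance 0: (x=9, y=8)
  Distance 1: (x=9, y=7)
  Distance 2: (x=9, y=6), (x=8, y=7), (x=10, y=7)
  Distance 3: (x=8, y=6), (x=10, y=6)
  Distance 4: (x=10, y=5), (x=7, y=6)
  Distance 5: (x=10, y=4), (x=7, y=5)
  Distance 6: (x=7, y=4)
  Distance 7: (x=6, y=4)
  Distance 8: (x=6, y=3), (x=5, y=4)
  Distance 9: (x=6, y=2), (x=5, y=3), (x=4, y=4), (x=5, y=5)
  Distance 10: (x=6, y=1), (x=7, y=2), (x=4, y=3), (x=3, y=4), (x=4, y=5)
  Distance 11: (x=5, y=1), (x=7, y=1), (x=8, y=2), (x=3, y=5), (x=4, y=6)
  Distance 12: (x=5, y=0), (x=7, y=0), (x=4, y=1), (x=8, y=1)
  Distance 13: (x=4, y=0), (x=8, y=0), (x=3, y=1)
  Distance 14: (x=3, y=0), (x=9, y=0), (x=3, y=2)
  Distance 15: (x=2, y=0), (x=10, y=0)
  Distance 16: (x=1, y=0)
  Distance 17: (x=1, y=1)
  Distance 18: (x=0, y=1)
  Distance 19: (x=0, y=2)
  Distance 20: (x=0, y=3)
  Distance 21: (x=1, y=3), (x=0, y=4)
  Distance 22: (x=2, y=3), (x=0, y=5)
  Distance 23: (x=1, y=5), (x=0, y=6)
  Distance 24: (x=1, y=6), (x=0, y=7)
  Distance 25: (x=2, y=6), (x=1, y=7)
  Distance 26: (x=1, y=8)
  Distance 27: (x=2, y=8), (x=1, y=9)
  Distance 28: (x=3, y=8), (x=0, y=9)
  Distance 29: (x=4, y=8)
  Distance 30: (x=4, y=9)
  Distance 31: (x=5, y=9)
  Distance 32: (x=6, y=9)
  Distance 33: (x=7, y=9)
  Distance 34: (x=7, y=8), (x=8, y=9)
Total reachable: 68 (grid has 73 open cells total)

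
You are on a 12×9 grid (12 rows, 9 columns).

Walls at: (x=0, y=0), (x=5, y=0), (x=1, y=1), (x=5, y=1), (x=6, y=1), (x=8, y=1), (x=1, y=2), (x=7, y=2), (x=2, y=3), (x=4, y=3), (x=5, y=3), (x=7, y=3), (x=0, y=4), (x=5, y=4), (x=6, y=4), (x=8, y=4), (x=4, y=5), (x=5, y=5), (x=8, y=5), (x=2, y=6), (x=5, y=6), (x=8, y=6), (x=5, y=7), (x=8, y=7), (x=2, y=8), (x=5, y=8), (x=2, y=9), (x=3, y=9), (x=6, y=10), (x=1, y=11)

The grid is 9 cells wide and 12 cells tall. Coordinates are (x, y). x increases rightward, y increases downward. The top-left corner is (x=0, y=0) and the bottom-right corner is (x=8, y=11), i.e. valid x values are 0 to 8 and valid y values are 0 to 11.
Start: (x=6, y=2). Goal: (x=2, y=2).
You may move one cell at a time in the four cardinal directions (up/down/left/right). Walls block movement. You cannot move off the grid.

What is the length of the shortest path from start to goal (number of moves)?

Answer: Shortest path length: 4

Derivation:
BFS from (x=6, y=2) until reaching (x=2, y=2):
  Distance 0: (x=6, y=2)
  Distance 1: (x=5, y=2), (x=6, y=3)
  Distance 2: (x=4, y=2)
  Distance 3: (x=4, y=1), (x=3, y=2)
  Distance 4: (x=4, y=0), (x=3, y=1), (x=2, y=2), (x=3, y=3)  <- goal reached here
One shortest path (4 moves): (x=6, y=2) -> (x=5, y=2) -> (x=4, y=2) -> (x=3, y=2) -> (x=2, y=2)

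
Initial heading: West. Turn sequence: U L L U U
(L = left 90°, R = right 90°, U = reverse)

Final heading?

Answer: Final heading: West

Derivation:
Start: West
  U (U-turn (180°)) -> East
  L (left (90° counter-clockwise)) -> North
  L (left (90° counter-clockwise)) -> West
  U (U-turn (180°)) -> East
  U (U-turn (180°)) -> West
Final: West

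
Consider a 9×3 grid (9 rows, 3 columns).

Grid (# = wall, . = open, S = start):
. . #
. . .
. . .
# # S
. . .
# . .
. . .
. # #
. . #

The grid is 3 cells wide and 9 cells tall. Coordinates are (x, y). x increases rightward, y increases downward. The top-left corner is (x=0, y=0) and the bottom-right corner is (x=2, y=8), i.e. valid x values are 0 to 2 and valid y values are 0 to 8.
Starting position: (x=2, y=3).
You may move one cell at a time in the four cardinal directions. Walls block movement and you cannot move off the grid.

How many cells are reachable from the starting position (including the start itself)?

BFS flood-fill from (x=2, y=3):
  Distance 0: (x=2, y=3)
  Distance 1: (x=2, y=2), (x=2, y=4)
  Distance 2: (x=2, y=1), (x=1, y=2), (x=1, y=4), (x=2, y=5)
  Distance 3: (x=1, y=1), (x=0, y=2), (x=0, y=4), (x=1, y=5), (x=2, y=6)
  Distance 4: (x=1, y=0), (x=0, y=1), (x=1, y=6)
  Distance 5: (x=0, y=0), (x=0, y=6)
  Distance 6: (x=0, y=7)
  Distance 7: (x=0, y=8)
  Distance 8: (x=1, y=8)
Total reachable: 20 (grid has 20 open cells total)

Answer: Reachable cells: 20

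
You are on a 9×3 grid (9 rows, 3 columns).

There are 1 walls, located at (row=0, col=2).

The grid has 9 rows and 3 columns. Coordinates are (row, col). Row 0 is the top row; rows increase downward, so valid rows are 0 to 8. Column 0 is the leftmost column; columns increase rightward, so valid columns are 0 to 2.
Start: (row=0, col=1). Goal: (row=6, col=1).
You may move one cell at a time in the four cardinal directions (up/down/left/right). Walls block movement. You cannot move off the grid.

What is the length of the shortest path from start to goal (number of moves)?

BFS from (row=0, col=1) until reaching (row=6, col=1):
  Distance 0: (row=0, col=1)
  Distance 1: (row=0, col=0), (row=1, col=1)
  Distance 2: (row=1, col=0), (row=1, col=2), (row=2, col=1)
  Distance 3: (row=2, col=0), (row=2, col=2), (row=3, col=1)
  Distance 4: (row=3, col=0), (row=3, col=2), (row=4, col=1)
  Distance 5: (row=4, col=0), (row=4, col=2), (row=5, col=1)
  Distance 6: (row=5, col=0), (row=5, col=2), (row=6, col=1)  <- goal reached here
One shortest path (6 moves): (row=0, col=1) -> (row=1, col=1) -> (row=2, col=1) -> (row=3, col=1) -> (row=4, col=1) -> (row=5, col=1) -> (row=6, col=1)

Answer: Shortest path length: 6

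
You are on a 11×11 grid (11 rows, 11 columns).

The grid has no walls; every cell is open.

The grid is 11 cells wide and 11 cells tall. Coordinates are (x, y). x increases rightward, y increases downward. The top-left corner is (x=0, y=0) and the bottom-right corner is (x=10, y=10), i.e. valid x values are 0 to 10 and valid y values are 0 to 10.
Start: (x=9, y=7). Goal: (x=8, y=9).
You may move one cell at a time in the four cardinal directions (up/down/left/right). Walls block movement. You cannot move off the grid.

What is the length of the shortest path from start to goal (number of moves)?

Answer: Shortest path length: 3

Derivation:
BFS from (x=9, y=7) until reaching (x=8, y=9):
  Distance 0: (x=9, y=7)
  Distance 1: (x=9, y=6), (x=8, y=7), (x=10, y=7), (x=9, y=8)
  Distance 2: (x=9, y=5), (x=8, y=6), (x=10, y=6), (x=7, y=7), (x=8, y=8), (x=10, y=8), (x=9, y=9)
  Distance 3: (x=9, y=4), (x=8, y=5), (x=10, y=5), (x=7, y=6), (x=6, y=7), (x=7, y=8), (x=8, y=9), (x=10, y=9), (x=9, y=10)  <- goal reached here
One shortest path (3 moves): (x=9, y=7) -> (x=8, y=7) -> (x=8, y=8) -> (x=8, y=9)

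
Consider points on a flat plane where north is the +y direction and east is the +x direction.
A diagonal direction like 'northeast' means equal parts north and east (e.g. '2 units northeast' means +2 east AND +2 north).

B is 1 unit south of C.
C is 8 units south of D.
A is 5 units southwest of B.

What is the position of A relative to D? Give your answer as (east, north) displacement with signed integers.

Answer: A is at (east=-5, north=-14) relative to D.

Derivation:
Place D at the origin (east=0, north=0).
  C is 8 units south of D: delta (east=+0, north=-8); C at (east=0, north=-8).
  B is 1 unit south of C: delta (east=+0, north=-1); B at (east=0, north=-9).
  A is 5 units southwest of B: delta (east=-5, north=-5); A at (east=-5, north=-14).
Therefore A relative to D: (east=-5, north=-14).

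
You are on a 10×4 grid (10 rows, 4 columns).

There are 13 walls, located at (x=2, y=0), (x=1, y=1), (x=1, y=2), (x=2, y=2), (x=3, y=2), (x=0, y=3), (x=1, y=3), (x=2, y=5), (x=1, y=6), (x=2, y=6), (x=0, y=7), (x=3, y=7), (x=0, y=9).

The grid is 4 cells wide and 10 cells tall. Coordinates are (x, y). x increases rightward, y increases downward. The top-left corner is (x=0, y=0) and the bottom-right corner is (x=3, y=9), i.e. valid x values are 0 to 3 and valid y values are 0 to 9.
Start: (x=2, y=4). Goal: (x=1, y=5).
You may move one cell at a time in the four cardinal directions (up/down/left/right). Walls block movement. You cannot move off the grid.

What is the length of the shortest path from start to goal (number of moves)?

Answer: Shortest path length: 2

Derivation:
BFS from (x=2, y=4) until reaching (x=1, y=5):
  Distance 0: (x=2, y=4)
  Distance 1: (x=2, y=3), (x=1, y=4), (x=3, y=4)
  Distance 2: (x=3, y=3), (x=0, y=4), (x=1, y=5), (x=3, y=5)  <- goal reached here
One shortest path (2 moves): (x=2, y=4) -> (x=1, y=4) -> (x=1, y=5)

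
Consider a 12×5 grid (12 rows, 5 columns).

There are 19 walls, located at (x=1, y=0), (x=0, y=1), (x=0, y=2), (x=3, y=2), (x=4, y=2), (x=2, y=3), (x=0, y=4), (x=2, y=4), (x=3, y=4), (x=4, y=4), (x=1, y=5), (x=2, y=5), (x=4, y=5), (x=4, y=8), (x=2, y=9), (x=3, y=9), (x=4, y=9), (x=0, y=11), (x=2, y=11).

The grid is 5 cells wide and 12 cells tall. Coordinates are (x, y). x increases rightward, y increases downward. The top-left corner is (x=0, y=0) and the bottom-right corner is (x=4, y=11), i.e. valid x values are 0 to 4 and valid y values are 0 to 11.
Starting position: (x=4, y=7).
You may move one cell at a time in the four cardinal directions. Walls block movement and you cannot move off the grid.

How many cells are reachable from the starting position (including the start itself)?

Answer: Reachable cells: 26

Derivation:
BFS flood-fill from (x=4, y=7):
  Distance 0: (x=4, y=7)
  Distance 1: (x=4, y=6), (x=3, y=7)
  Distance 2: (x=3, y=6), (x=2, y=7), (x=3, y=8)
  Distance 3: (x=3, y=5), (x=2, y=6), (x=1, y=7), (x=2, y=8)
  Distance 4: (x=1, y=6), (x=0, y=7), (x=1, y=8)
  Distance 5: (x=0, y=6), (x=0, y=8), (x=1, y=9)
  Distance 6: (x=0, y=5), (x=0, y=9), (x=1, y=10)
  Distance 7: (x=0, y=10), (x=2, y=10), (x=1, y=11)
  Distance 8: (x=3, y=10)
  Distance 9: (x=4, y=10), (x=3, y=11)
  Distance 10: (x=4, y=11)
Total reachable: 26 (grid has 41 open cells total)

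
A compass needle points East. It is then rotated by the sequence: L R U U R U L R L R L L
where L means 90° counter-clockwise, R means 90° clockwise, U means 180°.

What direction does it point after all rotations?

Start: East
  L (left (90° counter-clockwise)) -> North
  R (right (90° clockwise)) -> East
  U (U-turn (180°)) -> West
  U (U-turn (180°)) -> East
  R (right (90° clockwise)) -> South
  U (U-turn (180°)) -> North
  L (left (90° counter-clockwise)) -> West
  R (right (90° clockwise)) -> North
  L (left (90° counter-clockwise)) -> West
  R (right (90° clockwise)) -> North
  L (left (90° counter-clockwise)) -> West
  L (left (90° counter-clockwise)) -> South
Final: South

Answer: Final heading: South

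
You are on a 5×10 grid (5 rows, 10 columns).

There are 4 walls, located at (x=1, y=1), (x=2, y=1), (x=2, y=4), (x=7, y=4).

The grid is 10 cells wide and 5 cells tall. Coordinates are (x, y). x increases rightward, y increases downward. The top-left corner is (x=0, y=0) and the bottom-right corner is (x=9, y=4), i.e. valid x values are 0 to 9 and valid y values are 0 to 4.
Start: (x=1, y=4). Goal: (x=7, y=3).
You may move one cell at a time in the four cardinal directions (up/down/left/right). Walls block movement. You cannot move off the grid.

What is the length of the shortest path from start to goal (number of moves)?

Answer: Shortest path length: 7

Derivation:
BFS from (x=1, y=4) until reaching (x=7, y=3):
  Distance 0: (x=1, y=4)
  Distance 1: (x=1, y=3), (x=0, y=4)
  Distance 2: (x=1, y=2), (x=0, y=3), (x=2, y=3)
  Distance 3: (x=0, y=2), (x=2, y=2), (x=3, y=3)
  Distance 4: (x=0, y=1), (x=3, y=2), (x=4, y=3), (x=3, y=4)
  Distance 5: (x=0, y=0), (x=3, y=1), (x=4, y=2), (x=5, y=3), (x=4, y=4)
  Distance 6: (x=1, y=0), (x=3, y=0), (x=4, y=1), (x=5, y=2), (x=6, y=3), (x=5, y=4)
  Distance 7: (x=2, y=0), (x=4, y=0), (x=5, y=1), (x=6, y=2), (x=7, y=3), (x=6, y=4)  <- goal reached here
One shortest path (7 moves): (x=1, y=4) -> (x=1, y=3) -> (x=2, y=3) -> (x=3, y=3) -> (x=4, y=3) -> (x=5, y=3) -> (x=6, y=3) -> (x=7, y=3)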